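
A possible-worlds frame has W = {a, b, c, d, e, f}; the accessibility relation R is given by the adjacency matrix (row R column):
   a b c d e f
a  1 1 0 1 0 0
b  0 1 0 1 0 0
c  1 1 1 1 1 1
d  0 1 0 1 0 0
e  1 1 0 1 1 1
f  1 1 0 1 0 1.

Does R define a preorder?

Yes

Reflexive: yes — every world is R-related to itself.
Transitive: yes — every two-step R-path is closed by a direct edge.
So R is a preorder.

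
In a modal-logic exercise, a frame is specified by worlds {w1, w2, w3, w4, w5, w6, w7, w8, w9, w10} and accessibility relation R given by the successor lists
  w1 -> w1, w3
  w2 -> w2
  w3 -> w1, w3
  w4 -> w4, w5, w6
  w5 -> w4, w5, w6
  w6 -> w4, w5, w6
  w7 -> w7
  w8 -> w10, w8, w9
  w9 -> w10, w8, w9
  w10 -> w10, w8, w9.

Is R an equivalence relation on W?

Reflexive: yes — every world is R-related to itself.
Symmetric: yes — every pair in R has its reverse in R.
Transitive: yes — every two-step R-path is closed by a direct edge.
So R is an equivalence relation.

Yes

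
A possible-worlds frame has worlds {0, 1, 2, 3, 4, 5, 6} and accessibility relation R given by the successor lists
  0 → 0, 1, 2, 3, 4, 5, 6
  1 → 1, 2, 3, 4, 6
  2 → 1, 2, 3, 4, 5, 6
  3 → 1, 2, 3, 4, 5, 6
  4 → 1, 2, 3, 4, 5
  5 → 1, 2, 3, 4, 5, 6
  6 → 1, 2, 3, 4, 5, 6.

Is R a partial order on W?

No

Reflexive: yes — every world is R-related to itself.
Transitive: no — 1 R 2 and 2 R 5, but not 1 R 5.
Antisymmetric: no — 1 R 2 and 2 R 1 with 1 ≠ 2.
So R is not a partial order.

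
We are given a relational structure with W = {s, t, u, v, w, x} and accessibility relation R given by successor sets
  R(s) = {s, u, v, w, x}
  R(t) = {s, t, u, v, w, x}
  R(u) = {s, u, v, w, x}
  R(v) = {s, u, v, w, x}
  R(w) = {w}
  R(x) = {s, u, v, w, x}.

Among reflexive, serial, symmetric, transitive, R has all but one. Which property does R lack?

Reflexive: yes — every world is R-related to itself.
Serial: yes — every world has a successor (e.g. s R s).
Symmetric: no — s R w but not w R s.
Transitive: yes — every two-step R-path is closed by a direct edge.
Only symmetric fails.

symmetric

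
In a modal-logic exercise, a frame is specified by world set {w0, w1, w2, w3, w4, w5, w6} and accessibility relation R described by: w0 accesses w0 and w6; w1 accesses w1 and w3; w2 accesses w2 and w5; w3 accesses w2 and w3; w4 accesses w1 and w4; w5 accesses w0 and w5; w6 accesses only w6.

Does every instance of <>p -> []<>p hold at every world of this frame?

The schema 5 characterises exactly the Euclidean frames.
Euclidean: no — w0 R w6 and w0 R w0, but not w6 R w0.

No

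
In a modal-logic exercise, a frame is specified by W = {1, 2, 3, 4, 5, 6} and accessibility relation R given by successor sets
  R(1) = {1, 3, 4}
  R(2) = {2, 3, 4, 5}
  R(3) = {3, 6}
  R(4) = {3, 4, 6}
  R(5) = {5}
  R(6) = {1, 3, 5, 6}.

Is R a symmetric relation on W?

Symmetric: no — 1 R 3 but not 3 R 1.

No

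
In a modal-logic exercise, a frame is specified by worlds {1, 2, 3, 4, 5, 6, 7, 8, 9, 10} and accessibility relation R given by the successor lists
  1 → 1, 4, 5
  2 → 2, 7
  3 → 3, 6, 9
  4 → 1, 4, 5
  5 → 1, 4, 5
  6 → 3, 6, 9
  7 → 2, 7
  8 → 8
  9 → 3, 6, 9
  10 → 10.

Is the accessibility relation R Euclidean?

Yes

Euclidean: yes — any two successors of a common world are R-related.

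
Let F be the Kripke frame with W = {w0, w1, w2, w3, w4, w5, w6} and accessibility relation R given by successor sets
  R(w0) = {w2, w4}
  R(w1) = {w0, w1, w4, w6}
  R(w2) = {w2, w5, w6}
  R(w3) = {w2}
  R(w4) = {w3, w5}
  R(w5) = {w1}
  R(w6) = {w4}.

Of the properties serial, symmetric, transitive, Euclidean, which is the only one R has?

serial

Serial: yes — every world has a successor (e.g. w0 R w2).
Symmetric: no — w0 R w2 but not w2 R w0.
Transitive: no — w0 R w2 and w2 R w5, but not w0 R w5.
Euclidean: no — w0 R w2 and w0 R w4, but not w2 R w4.
Only serial holds.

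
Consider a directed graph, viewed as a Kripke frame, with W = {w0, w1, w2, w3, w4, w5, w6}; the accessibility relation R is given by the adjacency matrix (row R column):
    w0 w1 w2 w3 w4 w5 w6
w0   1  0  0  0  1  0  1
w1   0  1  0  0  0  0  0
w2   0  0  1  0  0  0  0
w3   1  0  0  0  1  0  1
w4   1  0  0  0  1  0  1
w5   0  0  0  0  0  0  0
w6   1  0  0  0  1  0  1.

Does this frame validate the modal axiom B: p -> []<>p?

No

By correspondence theory, B is valid on a frame iff R is symmetric.
Symmetric: no — w3 R w0 but not w0 R w3.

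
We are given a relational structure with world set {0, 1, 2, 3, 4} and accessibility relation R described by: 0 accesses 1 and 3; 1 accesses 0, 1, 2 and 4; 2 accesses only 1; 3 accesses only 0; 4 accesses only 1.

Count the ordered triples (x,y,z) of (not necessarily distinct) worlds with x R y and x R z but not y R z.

13

Enumerating: (0,1,3), (0,3,1), (0,3,3), (1,0,0), (1,0,2), (1,0,4), (1,2,0), (1,2,2), (1,2,4), (1,4,0), (1,4,2), (1,4,4), (3,0,0).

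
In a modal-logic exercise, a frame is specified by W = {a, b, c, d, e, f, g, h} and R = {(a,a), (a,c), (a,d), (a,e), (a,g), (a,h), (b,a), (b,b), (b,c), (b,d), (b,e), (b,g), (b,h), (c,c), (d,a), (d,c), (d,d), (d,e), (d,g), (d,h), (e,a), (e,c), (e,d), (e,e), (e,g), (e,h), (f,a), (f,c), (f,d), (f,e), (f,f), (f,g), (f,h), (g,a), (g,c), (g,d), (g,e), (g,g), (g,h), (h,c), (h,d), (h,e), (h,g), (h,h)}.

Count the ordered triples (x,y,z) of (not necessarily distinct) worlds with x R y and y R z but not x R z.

3

Enumerating: (h,d,a), (h,e,a), (h,g,a).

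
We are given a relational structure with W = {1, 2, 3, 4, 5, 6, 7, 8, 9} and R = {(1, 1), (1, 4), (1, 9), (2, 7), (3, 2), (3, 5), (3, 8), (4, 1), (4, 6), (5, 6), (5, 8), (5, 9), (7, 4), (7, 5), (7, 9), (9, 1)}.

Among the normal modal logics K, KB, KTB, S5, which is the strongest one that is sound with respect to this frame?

Symmetric (axiom B): no — 2 R 7 but not 7 R 2.
Reflexive (axiom T): no — 2 is not related to itself.
Euclidean (axiom 5): no — 1 R 4 and 1 R 9, but not 4 R 9.
So F validates K; KB would additionally require R to be symmetric. The strongest is K.

K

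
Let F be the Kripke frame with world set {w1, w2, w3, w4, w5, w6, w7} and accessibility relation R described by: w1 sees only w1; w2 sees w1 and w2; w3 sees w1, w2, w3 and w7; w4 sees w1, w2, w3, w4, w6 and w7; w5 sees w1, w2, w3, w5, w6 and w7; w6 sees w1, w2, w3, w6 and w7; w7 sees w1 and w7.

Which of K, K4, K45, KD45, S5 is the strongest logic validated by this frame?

Transitive (axiom 4): yes — every two-step R-path is closed by a direct edge.
Euclidean (axiom 5): no — w3 R w1 and w3 R w2, but not w1 R w2.
Serial (axiom D): yes — every world has a successor (e.g. w1 R w1).
Reflexive (axiom T): yes — every world is R-related to itself.
So F validates K, K4; K45 would additionally require R to be Euclidean. The strongest is K4.

K4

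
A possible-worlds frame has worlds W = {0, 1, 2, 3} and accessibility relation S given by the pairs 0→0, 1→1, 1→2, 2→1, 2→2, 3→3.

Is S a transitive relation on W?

Yes

Transitive: yes — every two-step S-path is closed by a direct edge.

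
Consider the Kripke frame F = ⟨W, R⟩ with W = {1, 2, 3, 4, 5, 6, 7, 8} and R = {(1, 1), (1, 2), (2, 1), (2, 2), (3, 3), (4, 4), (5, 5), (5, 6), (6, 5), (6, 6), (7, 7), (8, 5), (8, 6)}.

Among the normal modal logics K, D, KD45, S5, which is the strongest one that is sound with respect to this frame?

KD45

Serial (axiom D): yes — every world has a successor (e.g. 1 R 1).
Euclidean (axiom 5): yes — any two successors of a common world are R-related.
Transitive (axiom 4): yes — every two-step R-path is closed by a direct edge.
Reflexive (axiom T): no — 8 is not related to itself.
So F validates K, D, KD45; S5 would additionally require R to be reflexive. The strongest is KD45.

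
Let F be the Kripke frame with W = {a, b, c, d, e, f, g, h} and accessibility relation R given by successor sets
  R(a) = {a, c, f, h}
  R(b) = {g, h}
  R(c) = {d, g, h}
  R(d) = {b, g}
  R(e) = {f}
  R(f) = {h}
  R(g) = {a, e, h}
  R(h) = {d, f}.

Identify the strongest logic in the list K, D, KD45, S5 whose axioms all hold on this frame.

Serial (axiom D): yes — every world has a successor (e.g. a R a).
Euclidean (axiom 5): no — a R c and a R f, but not c R f.
Transitive (axiom 4): no — a R c and c R d, but not a R d.
Reflexive (axiom T): no — b is not related to itself.
So F validates K, D; KD45 would additionally require R to be Euclidean and transitive. The strongest is D.

D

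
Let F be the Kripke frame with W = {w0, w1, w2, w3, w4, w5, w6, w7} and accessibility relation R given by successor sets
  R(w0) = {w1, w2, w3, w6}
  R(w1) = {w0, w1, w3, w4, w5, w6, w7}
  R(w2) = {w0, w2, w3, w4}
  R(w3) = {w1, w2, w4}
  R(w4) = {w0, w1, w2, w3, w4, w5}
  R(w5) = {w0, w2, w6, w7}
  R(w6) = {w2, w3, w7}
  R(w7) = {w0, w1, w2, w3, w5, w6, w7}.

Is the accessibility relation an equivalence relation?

Reflexive: no — w0 is not related to itself.
Symmetric: no — w0 R w3 but not w3 R w0.
Transitive: no — w0 R w1 and w1 R w4, but not w0 R w4.
So R is not an equivalence relation.

No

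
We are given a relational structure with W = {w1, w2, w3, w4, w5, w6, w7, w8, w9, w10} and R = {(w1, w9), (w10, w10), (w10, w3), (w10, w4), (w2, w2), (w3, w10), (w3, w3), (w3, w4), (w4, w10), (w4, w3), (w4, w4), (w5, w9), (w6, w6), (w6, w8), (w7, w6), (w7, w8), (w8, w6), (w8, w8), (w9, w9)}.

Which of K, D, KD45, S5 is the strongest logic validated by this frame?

Serial (axiom D): yes — every world has a successor (e.g. w1 R w9).
Euclidean (axiom 5): yes — any two successors of a common world are R-related.
Transitive (axiom 4): yes — every two-step R-path is closed by a direct edge.
Reflexive (axiom T): no — w1 is not related to itself.
So F validates K, D, KD45; S5 would additionally require R to be reflexive. The strongest is KD45.

KD45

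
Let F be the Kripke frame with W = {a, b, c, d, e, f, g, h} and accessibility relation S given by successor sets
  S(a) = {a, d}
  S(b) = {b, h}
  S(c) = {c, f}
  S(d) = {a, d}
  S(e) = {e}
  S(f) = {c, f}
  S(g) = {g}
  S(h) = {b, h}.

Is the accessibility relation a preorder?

Reflexive: yes — every world is S-related to itself.
Transitive: yes — every two-step S-path is closed by a direct edge.
So S is a preorder.

Yes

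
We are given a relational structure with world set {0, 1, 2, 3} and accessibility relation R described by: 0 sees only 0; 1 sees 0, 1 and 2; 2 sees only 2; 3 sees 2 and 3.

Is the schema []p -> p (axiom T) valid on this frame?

The schema T characterises exactly the reflexive frames.
Reflexive: yes — every world is R-related to itself.

Yes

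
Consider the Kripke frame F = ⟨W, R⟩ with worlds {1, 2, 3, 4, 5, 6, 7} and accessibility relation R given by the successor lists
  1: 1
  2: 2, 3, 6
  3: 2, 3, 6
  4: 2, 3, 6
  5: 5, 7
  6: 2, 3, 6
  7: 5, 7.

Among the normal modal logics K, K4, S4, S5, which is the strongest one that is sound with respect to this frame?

K4

Transitive (axiom 4): yes — every two-step R-path is closed by a direct edge.
Reflexive (axiom T): no — 4 is not related to itself.
Euclidean (axiom 5): yes — any two successors of a common world are R-related.
So F validates K, K4; S4 would additionally require R to be reflexive. The strongest is K4.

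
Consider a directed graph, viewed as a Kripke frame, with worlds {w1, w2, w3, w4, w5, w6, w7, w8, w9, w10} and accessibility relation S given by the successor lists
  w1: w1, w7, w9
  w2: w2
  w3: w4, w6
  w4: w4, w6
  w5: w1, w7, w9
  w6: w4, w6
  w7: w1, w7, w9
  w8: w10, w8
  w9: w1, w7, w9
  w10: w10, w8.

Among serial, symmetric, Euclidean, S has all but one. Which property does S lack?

Serial: yes — every world has a successor (e.g. w1 S w1).
Symmetric: no — w3 S w4 but not w4 S w3.
Euclidean: yes — any two successors of a common world are S-related.
Only symmetric fails.

symmetric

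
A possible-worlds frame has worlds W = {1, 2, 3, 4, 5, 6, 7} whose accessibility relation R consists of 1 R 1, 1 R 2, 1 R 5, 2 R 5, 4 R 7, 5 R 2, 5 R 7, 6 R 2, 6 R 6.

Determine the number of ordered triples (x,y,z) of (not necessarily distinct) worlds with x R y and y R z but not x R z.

Enumerating: (1,5,7), (2,5,2), (2,5,7), (5,2,5), (6,2,5).

5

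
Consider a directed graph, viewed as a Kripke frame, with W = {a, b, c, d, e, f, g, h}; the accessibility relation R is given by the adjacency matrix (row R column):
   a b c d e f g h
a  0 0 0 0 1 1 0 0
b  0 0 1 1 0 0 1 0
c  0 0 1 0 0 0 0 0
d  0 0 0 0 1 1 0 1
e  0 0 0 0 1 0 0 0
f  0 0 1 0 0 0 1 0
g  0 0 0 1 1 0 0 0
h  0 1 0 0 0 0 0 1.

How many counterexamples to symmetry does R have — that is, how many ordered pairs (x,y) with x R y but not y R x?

Enumerating: (a,e), (a,f), (b,c), (b,d), (b,g), (d,e), (d,f), (d,h), (f,c), (f,g), (g,d), (g,e), (h,b).

13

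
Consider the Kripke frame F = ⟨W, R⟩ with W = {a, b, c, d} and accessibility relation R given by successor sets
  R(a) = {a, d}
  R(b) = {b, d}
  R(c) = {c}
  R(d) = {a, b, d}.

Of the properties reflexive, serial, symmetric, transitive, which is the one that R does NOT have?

transitive

Reflexive: yes — every world is R-related to itself.
Serial: yes — every world has a successor (e.g. a R a).
Symmetric: yes — every pair in R has its reverse in R.
Transitive: no — a R d and d R b, but not a R b.
Only transitive fails.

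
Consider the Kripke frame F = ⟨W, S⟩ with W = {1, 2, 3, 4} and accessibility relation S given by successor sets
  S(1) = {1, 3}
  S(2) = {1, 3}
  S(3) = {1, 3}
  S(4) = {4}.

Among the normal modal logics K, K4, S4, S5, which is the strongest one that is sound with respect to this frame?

K4

Transitive (axiom 4): yes — every two-step S-path is closed by a direct edge.
Reflexive (axiom T): no — 2 is not related to itself.
Euclidean (axiom 5): yes — any two successors of a common world are S-related.
So F validates K, K4; S4 would additionally require S to be reflexive. The strongest is K4.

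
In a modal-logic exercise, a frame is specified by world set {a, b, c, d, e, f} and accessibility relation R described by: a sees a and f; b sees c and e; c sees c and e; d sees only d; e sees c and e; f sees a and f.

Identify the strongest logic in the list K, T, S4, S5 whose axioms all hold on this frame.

K

Reflexive (axiom T): no — b is not related to itself.
Transitive (axiom 4): yes — every two-step R-path is closed by a direct edge.
Euclidean (axiom 5): yes — any two successors of a common world are R-related.
So F validates K; T would additionally require R to be reflexive. The strongest is K.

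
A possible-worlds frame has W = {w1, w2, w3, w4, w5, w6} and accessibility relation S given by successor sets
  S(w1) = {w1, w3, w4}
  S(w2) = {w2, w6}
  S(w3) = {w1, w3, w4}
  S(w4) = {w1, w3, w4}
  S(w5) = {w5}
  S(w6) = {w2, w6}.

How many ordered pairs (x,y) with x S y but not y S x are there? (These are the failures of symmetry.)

0

S is symmetric; there are no such tuples.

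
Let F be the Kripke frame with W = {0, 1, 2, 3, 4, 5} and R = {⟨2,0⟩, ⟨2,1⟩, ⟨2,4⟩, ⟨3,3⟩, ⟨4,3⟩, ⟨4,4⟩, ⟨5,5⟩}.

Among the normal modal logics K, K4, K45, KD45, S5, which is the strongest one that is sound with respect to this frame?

Transitive (axiom 4): no — 2 R 4 and 4 R 3, but not 2 R 3.
Euclidean (axiom 5): no — 2 R 0 and 2 R 1, but not 0 R 1.
Serial (axiom D): no — 0 has no R-successor.
Reflexive (axiom T): no — 0 is not related to itself.
So F validates K; K4 would additionally require R to be transitive. The strongest is K.

K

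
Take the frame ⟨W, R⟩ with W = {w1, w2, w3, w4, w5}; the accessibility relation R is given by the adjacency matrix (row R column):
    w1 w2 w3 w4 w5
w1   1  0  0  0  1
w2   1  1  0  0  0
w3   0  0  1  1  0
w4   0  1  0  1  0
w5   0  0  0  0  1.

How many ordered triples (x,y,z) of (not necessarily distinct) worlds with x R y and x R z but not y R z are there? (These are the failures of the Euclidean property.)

Enumerating: (w1,w5,w1), (w2,w1,w2), (w3,w4,w3), (w4,w2,w4).

4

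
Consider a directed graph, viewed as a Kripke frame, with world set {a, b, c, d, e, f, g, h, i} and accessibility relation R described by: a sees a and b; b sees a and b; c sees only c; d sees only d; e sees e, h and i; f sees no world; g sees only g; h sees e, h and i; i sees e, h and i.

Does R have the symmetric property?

Symmetric: yes — every pair in R has its reverse in R.

Yes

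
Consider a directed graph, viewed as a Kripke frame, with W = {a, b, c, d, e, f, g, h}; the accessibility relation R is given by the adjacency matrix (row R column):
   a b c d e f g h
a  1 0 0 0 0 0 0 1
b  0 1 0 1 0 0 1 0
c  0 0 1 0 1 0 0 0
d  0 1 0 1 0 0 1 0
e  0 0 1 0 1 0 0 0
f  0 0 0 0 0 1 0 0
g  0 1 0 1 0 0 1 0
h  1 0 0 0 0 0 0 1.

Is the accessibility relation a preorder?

Reflexive: yes — every world is R-related to itself.
Transitive: yes — every two-step R-path is closed by a direct edge.
So R is a preorder.

Yes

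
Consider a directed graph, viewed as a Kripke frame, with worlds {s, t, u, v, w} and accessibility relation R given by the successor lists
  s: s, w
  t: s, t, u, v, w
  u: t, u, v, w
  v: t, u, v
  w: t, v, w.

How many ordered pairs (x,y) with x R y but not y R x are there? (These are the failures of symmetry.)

4

Enumerating: (s,w), (t,s), (u,w), (w,v).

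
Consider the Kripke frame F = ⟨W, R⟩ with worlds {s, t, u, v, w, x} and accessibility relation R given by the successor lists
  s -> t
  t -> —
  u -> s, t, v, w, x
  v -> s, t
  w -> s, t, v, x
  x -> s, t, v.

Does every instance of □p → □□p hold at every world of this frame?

By correspondence theory, 4 is valid on a frame iff R is transitive.
Transitive: yes — every two-step R-path is closed by a direct edge.

Yes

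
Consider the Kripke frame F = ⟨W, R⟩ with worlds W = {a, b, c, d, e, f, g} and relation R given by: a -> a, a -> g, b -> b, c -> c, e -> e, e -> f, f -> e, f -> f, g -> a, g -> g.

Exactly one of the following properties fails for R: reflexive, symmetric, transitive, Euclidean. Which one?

Reflexive: no — d is not related to itself.
Symmetric: yes — every pair in R has its reverse in R.
Transitive: yes — every two-step R-path is closed by a direct edge.
Euclidean: yes — any two successors of a common world are R-related.
Only reflexive fails.

reflexive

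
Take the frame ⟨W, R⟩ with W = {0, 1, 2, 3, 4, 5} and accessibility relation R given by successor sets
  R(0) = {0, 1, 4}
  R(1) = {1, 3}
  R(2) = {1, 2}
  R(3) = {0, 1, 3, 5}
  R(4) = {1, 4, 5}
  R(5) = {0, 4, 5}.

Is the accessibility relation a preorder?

Reflexive: yes — every world is R-related to itself.
Transitive: no — 0 R 1 and 1 R 3, but not 0 R 3.
So R is not a preorder.

No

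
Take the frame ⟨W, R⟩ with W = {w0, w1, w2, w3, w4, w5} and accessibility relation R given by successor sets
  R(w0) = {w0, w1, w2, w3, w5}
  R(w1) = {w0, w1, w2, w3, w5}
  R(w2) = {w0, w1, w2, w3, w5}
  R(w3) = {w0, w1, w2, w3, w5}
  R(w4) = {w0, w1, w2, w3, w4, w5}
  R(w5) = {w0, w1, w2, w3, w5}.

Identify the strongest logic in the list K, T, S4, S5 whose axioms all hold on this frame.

S4

Reflexive (axiom T): yes — every world is R-related to itself.
Transitive (axiom 4): yes — every two-step R-path is closed by a direct edge.
Euclidean (axiom 5): no — w4 R w0 and w4 R w4, but not w0 R w4.
So F validates K, T, S4; S5 would additionally require R to be Euclidean. The strongest is S4.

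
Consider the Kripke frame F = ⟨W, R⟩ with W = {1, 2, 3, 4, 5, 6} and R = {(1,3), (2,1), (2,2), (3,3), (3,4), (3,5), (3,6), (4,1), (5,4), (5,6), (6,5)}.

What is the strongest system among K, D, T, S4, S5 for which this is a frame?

Serial (axiom D): yes — every world has a successor (e.g. 1 R 3).
Reflexive (axiom T): no — 1 is not related to itself.
Transitive (axiom 4): no — 1 R 3 and 3 R 4, but not 1 R 4.
Euclidean (axiom 5): no — 3 R 4 and 3 R 5, but not 4 R 5.
So F validates K, D; T would additionally require R to be reflexive. The strongest is D.

D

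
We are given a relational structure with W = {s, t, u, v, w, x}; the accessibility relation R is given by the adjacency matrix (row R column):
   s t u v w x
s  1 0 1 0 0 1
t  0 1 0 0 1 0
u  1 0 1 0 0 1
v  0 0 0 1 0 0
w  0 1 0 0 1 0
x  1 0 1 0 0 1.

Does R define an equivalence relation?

Yes

Reflexive: yes — every world is R-related to itself.
Symmetric: yes — every pair in R has its reverse in R.
Transitive: yes — every two-step R-path is closed by a direct edge.
So R is an equivalence relation.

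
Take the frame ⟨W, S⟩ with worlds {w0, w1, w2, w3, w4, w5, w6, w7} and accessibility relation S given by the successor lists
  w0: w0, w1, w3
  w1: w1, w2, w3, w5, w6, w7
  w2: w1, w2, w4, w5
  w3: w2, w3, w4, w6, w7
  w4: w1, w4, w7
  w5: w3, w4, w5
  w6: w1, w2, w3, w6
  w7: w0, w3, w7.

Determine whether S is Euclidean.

Euclidean: no — w0 S w3 and w0 S w1, but not w3 S w1.

No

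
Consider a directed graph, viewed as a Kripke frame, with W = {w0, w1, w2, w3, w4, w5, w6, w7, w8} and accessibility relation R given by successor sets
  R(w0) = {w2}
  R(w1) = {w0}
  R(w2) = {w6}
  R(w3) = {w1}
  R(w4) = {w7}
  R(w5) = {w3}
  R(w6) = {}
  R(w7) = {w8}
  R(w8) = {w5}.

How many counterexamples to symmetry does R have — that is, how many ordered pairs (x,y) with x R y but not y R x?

8

Enumerating: (w0,w2), (w1,w0), (w2,w6), (w3,w1), (w4,w7), (w5,w3), (w7,w8), (w8,w5).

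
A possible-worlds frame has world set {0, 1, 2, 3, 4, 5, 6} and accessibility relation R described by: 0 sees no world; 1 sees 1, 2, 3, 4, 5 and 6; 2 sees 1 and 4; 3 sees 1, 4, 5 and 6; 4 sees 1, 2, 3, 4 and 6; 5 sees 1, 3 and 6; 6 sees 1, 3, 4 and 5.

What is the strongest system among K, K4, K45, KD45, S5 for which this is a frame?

K

Transitive (axiom 4): no — 2 R 1 and 1 R 3, but not 2 R 3.
Euclidean (axiom 5): no — 1 R 2 and 1 R 3, but not 2 R 3.
Serial (axiom D): no — 0 has no R-successor.
Reflexive (axiom T): no — 0 is not related to itself.
So F validates K; K4 would additionally require R to be transitive. The strongest is K.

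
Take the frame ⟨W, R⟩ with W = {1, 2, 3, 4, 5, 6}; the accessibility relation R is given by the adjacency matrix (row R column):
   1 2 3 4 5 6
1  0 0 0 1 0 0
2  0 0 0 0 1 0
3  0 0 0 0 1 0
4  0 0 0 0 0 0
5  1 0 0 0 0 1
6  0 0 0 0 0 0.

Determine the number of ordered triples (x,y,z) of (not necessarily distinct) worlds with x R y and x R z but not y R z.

7

Enumerating: (1,4,4), (2,5,5), (3,5,5), (5,1,1), (5,1,6), (5,6,1), (5,6,6).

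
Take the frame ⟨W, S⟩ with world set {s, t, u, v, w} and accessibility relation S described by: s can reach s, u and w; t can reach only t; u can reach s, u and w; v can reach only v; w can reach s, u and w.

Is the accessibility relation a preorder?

Yes

Reflexive: yes — every world is S-related to itself.
Transitive: yes — every two-step S-path is closed by a direct edge.
So S is a preorder.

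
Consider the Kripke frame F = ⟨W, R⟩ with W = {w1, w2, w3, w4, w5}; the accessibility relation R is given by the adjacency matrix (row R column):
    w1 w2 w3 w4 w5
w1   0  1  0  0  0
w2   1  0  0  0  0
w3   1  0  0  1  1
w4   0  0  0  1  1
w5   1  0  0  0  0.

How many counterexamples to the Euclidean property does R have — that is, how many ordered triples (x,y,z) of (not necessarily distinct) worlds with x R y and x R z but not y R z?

11

Enumerating: (w1,w2,w2), (w2,w1,w1), (w3,w1,w1), (w3,w1,w4), (w3,w1,w5), (w3,w4,w1), (w3,w5,w4), (w3,w5,w5), (w4,w5,w4), (w4,w5,w5), (w5,w1,w1).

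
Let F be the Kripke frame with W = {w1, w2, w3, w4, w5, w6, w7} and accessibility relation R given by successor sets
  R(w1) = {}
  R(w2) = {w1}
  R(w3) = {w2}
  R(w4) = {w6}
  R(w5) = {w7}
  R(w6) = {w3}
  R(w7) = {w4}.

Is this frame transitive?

Transitive: no — w3 R w2 and w2 R w1, but not w3 R w1.

No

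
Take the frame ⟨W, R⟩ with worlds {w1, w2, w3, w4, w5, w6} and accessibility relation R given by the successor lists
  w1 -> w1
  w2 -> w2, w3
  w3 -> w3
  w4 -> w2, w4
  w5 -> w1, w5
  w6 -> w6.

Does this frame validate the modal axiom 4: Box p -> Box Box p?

The schema 4 characterises exactly the transitive frames.
Transitive: no — w4 R w2 and w2 R w3, but not w4 R w3.

No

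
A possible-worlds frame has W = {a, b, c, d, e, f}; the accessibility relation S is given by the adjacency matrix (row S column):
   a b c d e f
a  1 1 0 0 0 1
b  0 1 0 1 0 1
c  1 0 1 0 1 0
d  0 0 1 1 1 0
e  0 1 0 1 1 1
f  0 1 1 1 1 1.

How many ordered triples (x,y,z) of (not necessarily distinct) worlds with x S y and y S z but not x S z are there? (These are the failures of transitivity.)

19

Enumerating: (a,b,d), (a,f,c), (a,f,d), (a,f,e), (b,d,c), (b,d,e), (b,f,c), (b,f,e), (c,a,b), (c,a,f), (c,e,b), (c,e,d), … and 7 more.
Total: 19.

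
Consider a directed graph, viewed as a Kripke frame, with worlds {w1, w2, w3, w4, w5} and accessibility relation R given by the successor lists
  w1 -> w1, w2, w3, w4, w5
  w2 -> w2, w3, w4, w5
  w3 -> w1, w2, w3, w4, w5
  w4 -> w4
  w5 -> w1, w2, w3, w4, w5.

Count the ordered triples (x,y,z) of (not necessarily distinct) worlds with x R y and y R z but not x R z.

Enumerating: (w2,w3,w1), (w2,w5,w1).

2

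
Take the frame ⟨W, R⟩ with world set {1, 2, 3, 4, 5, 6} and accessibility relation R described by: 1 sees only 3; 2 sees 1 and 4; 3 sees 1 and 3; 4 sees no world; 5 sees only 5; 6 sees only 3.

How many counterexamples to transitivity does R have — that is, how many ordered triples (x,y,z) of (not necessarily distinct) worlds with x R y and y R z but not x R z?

Enumerating: (1,3,1), (2,1,3), (6,3,1).

3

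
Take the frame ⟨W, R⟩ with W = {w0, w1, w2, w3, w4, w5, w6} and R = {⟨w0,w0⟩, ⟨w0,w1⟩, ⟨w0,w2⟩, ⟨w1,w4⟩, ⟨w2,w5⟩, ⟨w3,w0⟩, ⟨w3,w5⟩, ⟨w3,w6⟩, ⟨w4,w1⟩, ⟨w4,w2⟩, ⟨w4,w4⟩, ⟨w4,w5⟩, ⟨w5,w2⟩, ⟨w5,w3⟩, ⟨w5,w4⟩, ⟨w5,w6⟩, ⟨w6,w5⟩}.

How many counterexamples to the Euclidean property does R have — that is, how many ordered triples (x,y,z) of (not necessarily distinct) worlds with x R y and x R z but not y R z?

35

Enumerating: (w0,w1,w0), (w0,w1,w1), (w0,w1,w2), (w0,w2,w0), (w0,w2,w1), (w0,w2,w2), (w2,w5,w5), (w3,w0,w5), (w3,w0,w6), (w3,w5,w0), (w3,w5,w5), (w3,w6,w0), … and 23 more.
Total: 35.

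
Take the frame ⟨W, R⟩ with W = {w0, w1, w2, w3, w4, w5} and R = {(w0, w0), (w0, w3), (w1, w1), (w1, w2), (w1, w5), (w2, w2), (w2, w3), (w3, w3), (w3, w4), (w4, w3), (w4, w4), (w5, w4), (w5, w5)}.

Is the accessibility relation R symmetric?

No

Symmetric: no — w0 R w3 but not w3 R w0.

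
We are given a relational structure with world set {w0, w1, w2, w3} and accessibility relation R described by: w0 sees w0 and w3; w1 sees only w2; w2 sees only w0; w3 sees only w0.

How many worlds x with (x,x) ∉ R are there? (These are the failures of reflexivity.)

Enumerating: w1, w2, w3.

3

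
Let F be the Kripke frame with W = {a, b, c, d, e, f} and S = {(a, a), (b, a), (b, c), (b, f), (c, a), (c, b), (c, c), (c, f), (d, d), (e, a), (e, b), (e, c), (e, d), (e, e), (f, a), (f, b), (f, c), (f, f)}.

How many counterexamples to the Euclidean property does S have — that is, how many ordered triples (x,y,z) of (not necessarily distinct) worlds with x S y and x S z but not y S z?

Enumerating: (b,a,c), (b,a,f), (c,a,b), (c,a,c), (c,a,f), (c,b,b), (e,a,b), (e,a,c), (e,a,d), (e,a,e), (e,b,b), (e,b,d), … and 11 more.
Total: 23.

23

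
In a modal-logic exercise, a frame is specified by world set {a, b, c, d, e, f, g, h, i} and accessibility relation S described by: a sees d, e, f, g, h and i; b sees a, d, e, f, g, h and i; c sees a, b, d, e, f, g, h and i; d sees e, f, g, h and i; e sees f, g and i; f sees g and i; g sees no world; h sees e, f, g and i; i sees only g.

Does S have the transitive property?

Yes

Transitive: yes — every two-step S-path is closed by a direct edge.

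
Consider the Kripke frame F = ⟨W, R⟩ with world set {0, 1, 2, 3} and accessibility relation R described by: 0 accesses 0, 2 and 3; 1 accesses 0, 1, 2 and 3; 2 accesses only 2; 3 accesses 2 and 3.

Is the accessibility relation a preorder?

Reflexive: yes — every world is R-related to itself.
Transitive: yes — every two-step R-path is closed by a direct edge.
So R is a preorder.

Yes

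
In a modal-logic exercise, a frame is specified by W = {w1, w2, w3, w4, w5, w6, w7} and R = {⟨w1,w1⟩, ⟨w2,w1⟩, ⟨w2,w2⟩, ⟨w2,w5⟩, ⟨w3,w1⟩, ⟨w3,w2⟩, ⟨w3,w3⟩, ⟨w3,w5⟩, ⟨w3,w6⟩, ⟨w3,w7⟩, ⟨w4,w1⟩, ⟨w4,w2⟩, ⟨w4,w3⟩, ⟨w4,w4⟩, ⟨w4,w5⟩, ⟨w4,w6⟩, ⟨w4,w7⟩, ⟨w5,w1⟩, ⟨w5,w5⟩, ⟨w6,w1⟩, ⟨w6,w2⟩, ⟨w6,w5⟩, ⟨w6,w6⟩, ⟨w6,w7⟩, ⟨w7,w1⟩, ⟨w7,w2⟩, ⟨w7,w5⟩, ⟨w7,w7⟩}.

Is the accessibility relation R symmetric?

No

Symmetric: no — w2 R w1 but not w1 R w2.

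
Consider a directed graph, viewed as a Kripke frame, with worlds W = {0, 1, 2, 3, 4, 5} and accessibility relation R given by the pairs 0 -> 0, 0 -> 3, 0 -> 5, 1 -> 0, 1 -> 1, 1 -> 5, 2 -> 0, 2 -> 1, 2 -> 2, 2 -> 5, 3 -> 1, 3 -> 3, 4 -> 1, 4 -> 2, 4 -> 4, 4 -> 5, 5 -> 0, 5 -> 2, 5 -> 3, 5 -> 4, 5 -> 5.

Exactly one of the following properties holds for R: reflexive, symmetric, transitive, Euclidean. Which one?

Reflexive: yes — every world is R-related to itself.
Symmetric: no — 0 R 3 but not 3 R 0.
Transitive: no — 0 R 3 and 3 R 1, but not 0 R 1.
Euclidean: no — 0 R 3 and 0 R 5, but not 3 R 5.
Only reflexive holds.

reflexive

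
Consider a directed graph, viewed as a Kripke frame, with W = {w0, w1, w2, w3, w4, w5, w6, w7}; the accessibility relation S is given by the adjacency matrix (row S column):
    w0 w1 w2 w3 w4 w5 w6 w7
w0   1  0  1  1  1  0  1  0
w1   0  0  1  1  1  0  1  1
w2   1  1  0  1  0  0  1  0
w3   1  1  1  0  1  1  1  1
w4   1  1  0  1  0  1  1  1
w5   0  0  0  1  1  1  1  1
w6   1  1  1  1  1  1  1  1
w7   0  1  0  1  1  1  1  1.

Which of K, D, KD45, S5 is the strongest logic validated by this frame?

Serial (axiom D): yes — every world has a successor (e.g. w0 S w0).
Euclidean (axiom 5): no — w0 S w2 and w0 S w4, but not w2 S w4.
Transitive (axiom 4): no — w0 S w2 and w2 S w1, but not w0 S w1.
Reflexive (axiom T): no — w1 is not related to itself.
So F validates K, D; KD45 would additionally require S to be Euclidean and transitive. The strongest is D.

D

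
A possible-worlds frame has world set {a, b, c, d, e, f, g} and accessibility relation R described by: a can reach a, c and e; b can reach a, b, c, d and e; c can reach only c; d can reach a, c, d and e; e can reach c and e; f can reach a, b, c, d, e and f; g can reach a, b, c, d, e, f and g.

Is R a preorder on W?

Yes

Reflexive: yes — every world is R-related to itself.
Transitive: yes — every two-step R-path is closed by a direct edge.
So R is a preorder.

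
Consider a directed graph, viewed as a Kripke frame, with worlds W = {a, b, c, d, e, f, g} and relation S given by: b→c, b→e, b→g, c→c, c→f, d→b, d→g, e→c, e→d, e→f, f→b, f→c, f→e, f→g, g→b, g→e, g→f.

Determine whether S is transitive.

No

Transitive: no — b S c and c S f, but not b S f.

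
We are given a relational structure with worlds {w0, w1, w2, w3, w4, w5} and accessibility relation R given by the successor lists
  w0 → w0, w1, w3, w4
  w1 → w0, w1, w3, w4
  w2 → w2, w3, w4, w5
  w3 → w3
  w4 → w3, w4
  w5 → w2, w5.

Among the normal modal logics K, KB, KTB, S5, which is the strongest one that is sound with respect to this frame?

K

Symmetric (axiom B): no — w0 R w3 but not w3 R w0.
Reflexive (axiom T): yes — every world is R-related to itself.
Euclidean (axiom 5): no — w0 R w3 and w0 R w1, but not w3 R w1.
So F validates K; KB would additionally require R to be symmetric. The strongest is K.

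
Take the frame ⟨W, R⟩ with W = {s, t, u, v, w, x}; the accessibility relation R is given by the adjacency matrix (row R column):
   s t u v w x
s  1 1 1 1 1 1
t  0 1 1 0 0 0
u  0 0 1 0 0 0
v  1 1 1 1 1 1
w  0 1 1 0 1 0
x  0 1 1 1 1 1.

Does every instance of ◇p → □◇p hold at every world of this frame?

The schema 5 characterises exactly the Euclidean frames.
Euclidean: no — s R t and s R v, but not t R v.

No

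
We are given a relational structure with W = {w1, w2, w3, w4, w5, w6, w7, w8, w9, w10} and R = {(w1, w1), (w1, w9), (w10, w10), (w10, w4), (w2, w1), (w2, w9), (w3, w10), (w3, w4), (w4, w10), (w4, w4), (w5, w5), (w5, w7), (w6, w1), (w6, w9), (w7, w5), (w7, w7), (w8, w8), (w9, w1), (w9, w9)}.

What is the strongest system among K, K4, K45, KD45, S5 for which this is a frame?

Transitive (axiom 4): yes — every two-step R-path is closed by a direct edge.
Euclidean (axiom 5): yes — any two successors of a common world are R-related.
Serial (axiom D): yes — every world has a successor (e.g. w1 R w1).
Reflexive (axiom T): no — w2 is not related to itself.
So F validates K, K4, K45, KD45; S5 would additionally require R to be reflexive. The strongest is KD45.

KD45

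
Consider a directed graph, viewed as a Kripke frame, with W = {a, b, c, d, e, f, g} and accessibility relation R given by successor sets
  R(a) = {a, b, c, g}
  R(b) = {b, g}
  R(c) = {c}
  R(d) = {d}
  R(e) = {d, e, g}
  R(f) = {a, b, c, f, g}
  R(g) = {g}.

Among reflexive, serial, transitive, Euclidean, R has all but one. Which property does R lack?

Euclidean

Reflexive: yes — every world is R-related to itself.
Serial: yes — every world has a successor (e.g. a R a).
Transitive: yes — every two-step R-path is closed by a direct edge.
Euclidean: no — a R b and a R c, but not b R c.
Only Euclidean fails.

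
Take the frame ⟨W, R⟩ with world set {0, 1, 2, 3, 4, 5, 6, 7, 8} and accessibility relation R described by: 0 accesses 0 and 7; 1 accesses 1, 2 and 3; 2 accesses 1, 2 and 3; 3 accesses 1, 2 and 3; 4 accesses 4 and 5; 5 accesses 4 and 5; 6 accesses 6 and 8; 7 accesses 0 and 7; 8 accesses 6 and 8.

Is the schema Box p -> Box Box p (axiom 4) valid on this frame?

Axiom 4 corresponds to the accessibility relation being transitive.
Transitive: yes — every two-step R-path is closed by a direct edge.

Yes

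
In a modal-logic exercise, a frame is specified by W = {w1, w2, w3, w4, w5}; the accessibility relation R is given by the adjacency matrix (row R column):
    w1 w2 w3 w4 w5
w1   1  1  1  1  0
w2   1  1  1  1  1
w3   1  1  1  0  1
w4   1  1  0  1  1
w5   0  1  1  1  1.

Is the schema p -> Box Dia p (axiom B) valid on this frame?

By correspondence theory, B is valid on a frame iff R is symmetric.
Symmetric: yes — every pair in R has its reverse in R.

Yes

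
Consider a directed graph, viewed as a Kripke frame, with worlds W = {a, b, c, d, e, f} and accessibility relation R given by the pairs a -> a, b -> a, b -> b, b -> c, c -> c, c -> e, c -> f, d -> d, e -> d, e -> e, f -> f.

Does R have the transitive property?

Transitive: no — b R c and c R e, but not b R e.

No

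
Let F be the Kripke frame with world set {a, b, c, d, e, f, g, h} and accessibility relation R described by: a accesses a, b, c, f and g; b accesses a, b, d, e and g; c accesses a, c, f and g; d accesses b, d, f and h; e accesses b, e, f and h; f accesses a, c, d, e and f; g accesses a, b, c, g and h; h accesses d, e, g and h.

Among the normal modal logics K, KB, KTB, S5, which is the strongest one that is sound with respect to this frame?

Symmetric (axiom B): yes — every pair in R has its reverse in R.
Reflexive (axiom T): yes — every world is R-related to itself.
Euclidean (axiom 5): no — a R b and a R c, but not b R c.
So F validates K, KB, KTB; S5 would additionally require R to be Euclidean. The strongest is KTB.

KTB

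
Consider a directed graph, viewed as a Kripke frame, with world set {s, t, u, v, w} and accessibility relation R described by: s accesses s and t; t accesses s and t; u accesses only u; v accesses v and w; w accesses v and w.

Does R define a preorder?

Yes

Reflexive: yes — every world is R-related to itself.
Transitive: yes — every two-step R-path is closed by a direct edge.
So R is a preorder.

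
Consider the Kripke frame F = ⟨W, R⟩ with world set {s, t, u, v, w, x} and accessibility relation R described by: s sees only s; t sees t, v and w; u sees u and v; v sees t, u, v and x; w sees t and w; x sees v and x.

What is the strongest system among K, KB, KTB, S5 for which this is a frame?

Symmetric (axiom B): yes — every pair in R has its reverse in R.
Reflexive (axiom T): yes — every world is R-related to itself.
Euclidean (axiom 5): no — t R v and t R w, but not v R w.
So F validates K, KB, KTB; S5 would additionally require R to be Euclidean. The strongest is KTB.

KTB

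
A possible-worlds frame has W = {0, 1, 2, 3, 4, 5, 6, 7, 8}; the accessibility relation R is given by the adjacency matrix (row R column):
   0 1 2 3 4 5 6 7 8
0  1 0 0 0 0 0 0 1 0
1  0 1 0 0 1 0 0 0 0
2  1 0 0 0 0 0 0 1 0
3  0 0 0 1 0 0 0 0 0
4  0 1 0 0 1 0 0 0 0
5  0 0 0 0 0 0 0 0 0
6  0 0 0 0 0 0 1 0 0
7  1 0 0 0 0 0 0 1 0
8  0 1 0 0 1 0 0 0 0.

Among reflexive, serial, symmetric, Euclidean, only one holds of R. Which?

Reflexive: no — 2 is not related to itself.
Serial: no — 5 has no R-successor.
Symmetric: no — 2 R 0 but not 0 R 2.
Euclidean: yes — any two successors of a common world are R-related.
Only Euclidean holds.

Euclidean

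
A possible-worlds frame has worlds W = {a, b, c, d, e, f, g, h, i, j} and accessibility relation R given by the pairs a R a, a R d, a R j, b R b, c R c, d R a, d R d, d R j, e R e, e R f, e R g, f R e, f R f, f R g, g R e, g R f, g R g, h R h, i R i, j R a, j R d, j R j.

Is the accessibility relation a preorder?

Reflexive: yes — every world is R-related to itself.
Transitive: yes — every two-step R-path is closed by a direct edge.
So R is a preorder.

Yes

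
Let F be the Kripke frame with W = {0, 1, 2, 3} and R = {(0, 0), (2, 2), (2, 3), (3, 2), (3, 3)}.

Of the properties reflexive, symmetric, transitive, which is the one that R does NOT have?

reflexive

Reflexive: no — 1 is not related to itself.
Symmetric: yes — every pair in R has its reverse in R.
Transitive: yes — every two-step R-path is closed by a direct edge.
Only reflexive fails.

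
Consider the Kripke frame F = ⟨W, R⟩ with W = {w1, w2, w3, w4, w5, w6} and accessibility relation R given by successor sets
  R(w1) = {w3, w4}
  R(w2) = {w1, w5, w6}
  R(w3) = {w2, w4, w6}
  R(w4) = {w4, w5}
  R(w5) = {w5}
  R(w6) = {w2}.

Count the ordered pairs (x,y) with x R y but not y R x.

8

Enumerating: (w1,w3), (w1,w4), (w2,w1), (w2,w5), (w3,w2), (w3,w4), (w3,w6), (w4,w5).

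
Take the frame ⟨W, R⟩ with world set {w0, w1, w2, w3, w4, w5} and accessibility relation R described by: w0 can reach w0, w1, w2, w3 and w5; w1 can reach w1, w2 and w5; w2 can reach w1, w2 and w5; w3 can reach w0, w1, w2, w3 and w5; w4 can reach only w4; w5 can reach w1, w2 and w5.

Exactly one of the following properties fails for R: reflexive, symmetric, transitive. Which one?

symmetric

Reflexive: yes — every world is R-related to itself.
Symmetric: no — w0 R w1 but not w1 R w0.
Transitive: yes — every two-step R-path is closed by a direct edge.
Only symmetric fails.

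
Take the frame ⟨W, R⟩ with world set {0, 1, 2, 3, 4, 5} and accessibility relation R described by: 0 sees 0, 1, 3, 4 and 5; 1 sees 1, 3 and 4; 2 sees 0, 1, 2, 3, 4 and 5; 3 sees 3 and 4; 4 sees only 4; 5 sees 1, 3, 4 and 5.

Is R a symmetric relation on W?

Symmetric: no — 0 R 1 but not 1 R 0.

No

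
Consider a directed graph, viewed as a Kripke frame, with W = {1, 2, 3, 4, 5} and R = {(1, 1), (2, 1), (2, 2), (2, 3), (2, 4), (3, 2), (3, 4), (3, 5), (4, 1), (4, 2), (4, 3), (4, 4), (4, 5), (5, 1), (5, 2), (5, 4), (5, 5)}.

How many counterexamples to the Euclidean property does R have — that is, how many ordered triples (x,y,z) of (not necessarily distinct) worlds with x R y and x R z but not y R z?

18

Enumerating: (2,1,2), (2,1,3), (2,1,4), (2,3,1), (2,3,3), (3,2,5), (4,1,2), (4,1,3), (4,1,4), (4,1,5), (4,2,5), (4,3,1), (4,3,3), (4,5,3), (5,1,2), (5,1,4), (5,1,5), (5,2,5).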